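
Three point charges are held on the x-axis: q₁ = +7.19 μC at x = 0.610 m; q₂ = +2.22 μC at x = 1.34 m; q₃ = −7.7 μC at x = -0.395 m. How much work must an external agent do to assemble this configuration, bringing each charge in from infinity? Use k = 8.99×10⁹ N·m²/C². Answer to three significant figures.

-0.387 J

The work to assemble the configuration equals its total potential energy, U = Σ kqᵢqⱼ/rᵢⱼ over all pairs.
Pair separations: r₁₂ = 0.730 m, r₁₃ = 1.00 m, r₂₃ = 1.74 m.
U = (0.197) + (-0.495) + (-0.0886) = -0.387 J.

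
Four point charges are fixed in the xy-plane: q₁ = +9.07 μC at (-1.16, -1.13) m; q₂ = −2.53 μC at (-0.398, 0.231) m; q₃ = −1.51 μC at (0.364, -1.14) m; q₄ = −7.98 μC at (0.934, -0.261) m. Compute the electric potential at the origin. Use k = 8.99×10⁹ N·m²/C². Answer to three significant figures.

The total potential is the scalar sum of each charge's contribution, V = Σ kqᵢ/rᵢ.
Distances from the field point to each charge: r₁ = 1.62 m, r₂ = 0.460 m, r₃ = 1.20 m, r₄ = 0.970 m.
V = k[(9.07×10⁻⁶)/(1.62) + (-2.53×10⁻⁶)/(0.460) + (-1.51×10⁻⁶)/(1.20) + (-7.98×10⁻⁶)/(0.970)] = -8.44×10⁴ V.

-8.44×10⁴ V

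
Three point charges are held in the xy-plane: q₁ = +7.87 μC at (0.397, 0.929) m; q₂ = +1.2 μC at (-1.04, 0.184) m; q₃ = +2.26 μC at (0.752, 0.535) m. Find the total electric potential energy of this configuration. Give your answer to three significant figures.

0.367 J

The work to assemble the configuration equals its total potential energy, U = Σ kqᵢqⱼ/rᵢⱼ over all pairs.
Pair separations: r₁₂ = 1.62 m, r₁₃ = 0.530 m, r₂₃ = 1.83 m.
U = (0.0525) + (0.302) + (0.0134) = 0.367 J.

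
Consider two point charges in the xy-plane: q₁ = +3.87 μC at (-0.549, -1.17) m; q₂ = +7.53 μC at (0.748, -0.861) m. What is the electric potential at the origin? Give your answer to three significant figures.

Electric potential is a scalar, so the contributions from each charge add algebraically: V = Σ kqᵢ/rᵢ.
Distances from the field point to each charge: r₁ = 1.29 m, r₂ = 1.14 m.
V = k[(3.87×10⁻⁶)/(1.29) + (7.53×10⁻⁶)/(1.14)] = 8.63×10⁴ V.

8.63×10⁴ V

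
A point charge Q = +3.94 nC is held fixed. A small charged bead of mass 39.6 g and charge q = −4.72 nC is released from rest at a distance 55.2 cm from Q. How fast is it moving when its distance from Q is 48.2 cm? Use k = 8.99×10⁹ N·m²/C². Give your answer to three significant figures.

Only the electrostatic force acts, so mechanical energy is conserved: ½mv² = U₁ − U₂ = kQq(1/r₁ − 1/r₂).
U₁ − U₂ = (8.99×10⁹ N·m²/C²)(3.94×10⁻⁹ C)(-4.72×10⁻⁹ C)(1/0.552 − 1/0.482) = 4.40×10⁻⁸ J.
v = √(2·4.40×10⁻⁸/0.0396) = 1.49×10⁻³ m/s.

1.49×10⁻³ m/s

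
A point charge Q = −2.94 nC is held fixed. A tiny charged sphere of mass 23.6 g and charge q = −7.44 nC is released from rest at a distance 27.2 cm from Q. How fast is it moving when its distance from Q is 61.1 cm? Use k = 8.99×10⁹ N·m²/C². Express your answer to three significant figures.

5.83×10⁻³ m/s

Only the electrostatic force acts, so mechanical energy is conserved: ½mv² = U₁ − U₂ = kQq(1/r₁ − 1/r₂).
U₁ − U₂ = (8.99×10⁹ N·m²/C²)(-2.94×10⁻⁹ C)(-7.44×10⁻⁹ C)(1/0.272 − 1/0.611) = 4.01×10⁻⁷ J.
v = √(2·4.01×10⁻⁷/0.0236) = 5.83×10⁻³ m/s.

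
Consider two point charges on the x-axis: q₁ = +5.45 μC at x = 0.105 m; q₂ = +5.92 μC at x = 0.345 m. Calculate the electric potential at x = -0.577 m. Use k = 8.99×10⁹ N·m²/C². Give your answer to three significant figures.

1.30×10⁵ V

Electric potential is a scalar, so the contributions from each charge add algebraically: V = Σ kqᵢ/rᵢ.
Distances from the field point to each charge: r₁ = 0.682 m, r₂ = 0.922 m.
V = k[(5.45×10⁻⁶)/(0.682) + (5.92×10⁻⁶)/(0.922)] = 1.30×10⁵ V.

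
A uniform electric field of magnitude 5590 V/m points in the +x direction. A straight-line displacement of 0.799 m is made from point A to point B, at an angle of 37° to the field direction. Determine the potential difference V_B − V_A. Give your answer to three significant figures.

-3570 V

Only the component of displacement along E changes the potential: ΔV = −E·d·cosθ.
ΔV = −(5590 V/m)(0.799 m)cos37° = -3570 V.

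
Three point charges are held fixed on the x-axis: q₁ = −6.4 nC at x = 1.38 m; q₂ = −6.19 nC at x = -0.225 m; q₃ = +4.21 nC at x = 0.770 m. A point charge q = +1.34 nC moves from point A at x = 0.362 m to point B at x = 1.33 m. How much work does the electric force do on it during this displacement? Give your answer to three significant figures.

The work done by the electric force is W_field = −ΔU = −q(V_B − V_A) = q(V_A − V_B).
At A: distances to the source charges are 1.02 m, 0.587 m, 0.408 m; V_A = Σ kqᵢ/rᵢ = -58.6 V.
At B: distances to the source charges are 0.0500 m, 1.56 m, 0.560 m; V_B = Σ kqᵢ/rᵢ = -1120 V.
ΔV = V_B − V_A = -1060 V.
W_field = −qΔV = −(1.34×10⁻⁹ C)(-1060 V) = 1.42×10⁻⁶ J.

1.42×10⁻⁶ J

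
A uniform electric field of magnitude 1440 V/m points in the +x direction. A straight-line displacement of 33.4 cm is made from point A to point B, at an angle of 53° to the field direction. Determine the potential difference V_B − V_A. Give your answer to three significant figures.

Only the component of displacement along E changes the potential: ΔV = −E·d·cosθ.
ΔV = −(1440 V/m)(0.334 m)cos53° = -289 V.

-289 V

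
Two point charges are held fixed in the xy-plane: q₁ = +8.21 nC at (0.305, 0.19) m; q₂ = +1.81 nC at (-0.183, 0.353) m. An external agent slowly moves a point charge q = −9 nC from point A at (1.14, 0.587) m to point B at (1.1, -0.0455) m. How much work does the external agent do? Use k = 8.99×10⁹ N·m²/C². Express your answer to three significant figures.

For quasistatic motion the external work equals the change in potential energy: W_ext = qΔV = q(V_B − V_A).
At A: distances to the source charges are 0.925 m, 1.34 m; V_A = Σ kqᵢ/rᵢ = 91.9 V.
At B: distances to the source charges are 0.829 m, 1.34 m; V_B = Σ kqᵢ/rᵢ = 101 V.
ΔV = V_B − V_A = 9.19 V.
W_ext = qΔV = (-9.00×10⁻⁹ C)(9.19 V) = -8.27×10⁻⁸ J.

-8.27×10⁻⁸ J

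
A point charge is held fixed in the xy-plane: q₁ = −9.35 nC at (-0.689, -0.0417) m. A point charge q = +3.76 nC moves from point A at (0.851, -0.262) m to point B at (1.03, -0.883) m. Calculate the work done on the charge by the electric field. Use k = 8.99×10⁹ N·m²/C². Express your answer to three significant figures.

The work done by the electric force is W_field = −ΔU = −q(V_B − V_A) = q(V_A − V_B).
At A: distance to the source charge is 1.56 m; V_A = kq₁/r = -54.0 V.
At B: distance to the source charge is 1.91 m; V_B = kq₁/r = -43.9 V.
ΔV = V_B − V_A = 10.1 V.
W_field = −qΔV = −(3.76×10⁻⁹ C)(10.1 V) = -3.80×10⁻⁸ J.

-3.80×10⁻⁸ J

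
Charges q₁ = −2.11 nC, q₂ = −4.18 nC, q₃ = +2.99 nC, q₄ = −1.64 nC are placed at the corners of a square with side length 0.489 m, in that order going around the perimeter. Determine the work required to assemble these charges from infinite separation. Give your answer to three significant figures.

-8.71×10⁻⁸ J

The work to assemble the configuration equals its total potential energy, U = Σ kqᵢqⱼ/rᵢⱼ over all pairs.
The four side pairs have separation 0.489 m and the two diagonal pairs 0.692 m.
Summing all 6 pair terms gives U = -8.71×10⁻⁸ J.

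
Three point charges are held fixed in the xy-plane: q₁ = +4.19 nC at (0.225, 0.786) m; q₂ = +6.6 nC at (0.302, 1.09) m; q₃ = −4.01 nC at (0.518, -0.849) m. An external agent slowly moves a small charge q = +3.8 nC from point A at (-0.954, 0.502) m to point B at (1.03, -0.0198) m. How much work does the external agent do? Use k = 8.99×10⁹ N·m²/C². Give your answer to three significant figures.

For quasistatic motion the external work equals the change in potential energy: W_ext = qΔV = q(V_B − V_A).
At A: distances to the source charges are 1.21 m, 1.39 m, 2.00 m; V_A = Σ kqᵢ/rᵢ = 55.8 V.
At B: distances to the source charges are 1.14 m, 1.33 m, 0.975 m; V_B = Σ kqᵢ/rᵢ = 40.8 V.
ΔV = V_B − V_A = -15.0 V.
W_ext = qΔV = (3.80×10⁻⁹ C)(-15.0 V) = -5.71×10⁻⁸ J.

-5.71×10⁻⁸ J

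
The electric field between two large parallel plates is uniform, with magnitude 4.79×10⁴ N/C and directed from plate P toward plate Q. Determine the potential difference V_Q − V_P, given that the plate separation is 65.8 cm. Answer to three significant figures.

-3.15×10⁴ V

In a uniform field, potential decreases in the direction of E: ΔV = −E·d for a displacement d parallel to E.
Going from P to Q is a displacement of 65.8 cm along the field, so V_Q − V_P = −Ed = -3.15×10⁴ V.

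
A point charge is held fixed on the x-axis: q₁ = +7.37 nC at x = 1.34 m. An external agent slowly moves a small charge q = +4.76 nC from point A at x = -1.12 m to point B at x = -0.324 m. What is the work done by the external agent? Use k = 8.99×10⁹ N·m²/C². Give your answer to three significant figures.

For quasistatic motion the external work equals the change in potential energy: W_ext = qΔV = q(V_B − V_A).
At A: distance to the source charge is 2.46 m; V_A = kq₁/r = 26.9 V.
At B: distance to the source charge is 1.66 m; V_B = kq₁/r = 39.8 V.
ΔV = V_B − V_A = 12.9 V.
W_ext = qΔV = (4.76×10⁻⁹ C)(12.9 V) = 6.13×10⁻⁸ J.

6.13×10⁻⁸ J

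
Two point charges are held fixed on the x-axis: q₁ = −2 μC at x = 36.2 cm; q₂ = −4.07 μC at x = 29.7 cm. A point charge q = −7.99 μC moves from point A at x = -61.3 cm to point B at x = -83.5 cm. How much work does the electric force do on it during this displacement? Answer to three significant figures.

0.0903 J

The work done by the electric force is W_field = −ΔU = −q(V_B − V_A) = q(V_A − V_B).
At A: distances to the source charges are 0.975 m, 0.910 m; V_A = Σ kqᵢ/rᵢ = -5.86×10⁴ V.
At B: distances to the source charges are 1.20 m, 1.13 m; V_B = Σ kqᵢ/rᵢ = -4.73×10⁴ V.
ΔV = V_B − V_A = 1.13×10⁴ V.
W_field = −qΔV = −(-7.99×10⁻⁶ C)(1.13×10⁴ V) = 0.0903 J.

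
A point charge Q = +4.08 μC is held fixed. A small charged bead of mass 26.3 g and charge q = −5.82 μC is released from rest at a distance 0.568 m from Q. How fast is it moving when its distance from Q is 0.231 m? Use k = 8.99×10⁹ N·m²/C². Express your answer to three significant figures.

6.46 m/s

Only the electrostatic force acts, so mechanical energy is conserved: ½mv² = U₁ − U₂ = kQq(1/r₁ − 1/r₂).
U₁ − U₂ = (8.99×10⁹ N·m²/C²)(4.08×10⁻⁶ C)(-5.82×10⁻⁶ C)(1/0.568 − 1/0.231) = 0.548 J.
v = √(2·0.548/0.0263) = 6.46 m/s.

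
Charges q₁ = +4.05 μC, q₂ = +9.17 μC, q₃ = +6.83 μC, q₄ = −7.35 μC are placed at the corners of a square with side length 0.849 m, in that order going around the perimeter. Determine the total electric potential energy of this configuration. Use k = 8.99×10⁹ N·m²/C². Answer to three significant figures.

The work to assemble the configuration equals its total potential energy, U = Σ kqᵢqⱼ/rᵢⱼ over all pairs.
The four side pairs have separation 0.849 m and the two diagonal pairs 1.20 m.
Summing all 6 pair terms gives U = -0.0879 J.

-0.0879 J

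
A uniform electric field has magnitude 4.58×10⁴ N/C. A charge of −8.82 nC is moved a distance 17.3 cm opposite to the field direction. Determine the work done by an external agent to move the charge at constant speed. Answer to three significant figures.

The potential change for a displacement 17.3 cm opposite to the field direction is ΔV = +Ed = 7920 V.
W_ext = qΔV = -6.99×10⁻⁵ J.

-6.99×10⁻⁵ J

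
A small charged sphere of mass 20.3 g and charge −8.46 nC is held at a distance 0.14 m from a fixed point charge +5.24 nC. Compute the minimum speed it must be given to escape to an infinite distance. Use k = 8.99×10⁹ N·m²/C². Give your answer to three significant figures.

To just escape, total mechanical energy must reach zero at infinity: ½mv²_min + U = 0, so ½mv²_min = −U = |kQq|/r.
|U| = |kQq|/r = (8.99×10⁹ N·m²/C²)(5.24×10⁻⁹)(8.46×10⁻⁹)/(0.140) = 2.85×10⁻⁶ J.
v_min = √(2|U|/m) = √(2·2.85×10⁻⁶/0.0203) = 0.0167 m/s.

0.0167 m/s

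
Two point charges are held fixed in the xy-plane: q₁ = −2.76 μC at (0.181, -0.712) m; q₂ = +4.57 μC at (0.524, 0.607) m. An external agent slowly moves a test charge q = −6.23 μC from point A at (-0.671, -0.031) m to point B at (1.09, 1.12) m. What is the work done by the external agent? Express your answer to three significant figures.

For quasistatic motion the external work equals the change in potential energy: W_ext = qΔV = q(V_B − V_A).
At A: distances to the source charges are 1.09 m, 1.35 m; V_A = Σ kqᵢ/rᵢ = 7580 V.
At B: distances to the source charges are 2.05 m, 0.764 m; V_B = Σ kqᵢ/rᵢ = 4.17×10⁴ V.
ΔV = V_B − V_A = 3.41×10⁴ V.
W_ext = qΔV = (-6.23×10⁻⁶ C)(3.41×10⁴ V) = -0.212 J.

-0.212 J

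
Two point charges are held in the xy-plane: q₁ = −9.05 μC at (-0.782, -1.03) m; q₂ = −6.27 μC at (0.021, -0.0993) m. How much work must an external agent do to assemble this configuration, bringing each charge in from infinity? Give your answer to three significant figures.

0.415 J

The assembly work is the sum of pairwise potential energies, U = Σ_{i<j} kqᵢqⱼ/rᵢⱼ.
Pair separations: r₁₂ = 1.23 m.
U = (0.415) = 0.415 J.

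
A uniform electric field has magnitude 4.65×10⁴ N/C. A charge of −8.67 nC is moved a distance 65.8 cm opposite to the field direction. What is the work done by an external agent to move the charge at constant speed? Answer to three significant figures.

The potential change for a displacement 65.8 cm opposite to the field direction is ΔV = +Ed = 3.06×10⁴ V.
W_ext = qΔV = -2.65×10⁻⁴ J.

-2.65×10⁻⁴ J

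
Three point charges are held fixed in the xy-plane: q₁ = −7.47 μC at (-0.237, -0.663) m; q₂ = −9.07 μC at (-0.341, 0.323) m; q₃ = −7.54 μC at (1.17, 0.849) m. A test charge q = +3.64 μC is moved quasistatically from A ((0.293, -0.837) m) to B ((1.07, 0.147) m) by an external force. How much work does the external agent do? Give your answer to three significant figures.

0.0769 J

For quasistatic motion the external work equals the change in potential energy: W_ext = qΔV = q(V_B − V_A).
At A: distances to the source charges are 0.558 m, 1.32 m, 1.90 m; V_A = Σ kqᵢ/rᵢ = -2.18×10⁵ V.
At B: distances to the source charges are 1.54 m, 1.42 m, 0.709 m; V_B = Σ kqᵢ/rᵢ = -1.97×10⁵ V.
ΔV = V_B − V_A = 2.11×10⁴ V.
W_ext = qΔV = (3.64×10⁻⁶ C)(2.11×10⁴ V) = 0.0769 J.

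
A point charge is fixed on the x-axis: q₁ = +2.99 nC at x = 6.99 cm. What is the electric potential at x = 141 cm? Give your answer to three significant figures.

20.1 V

Electric potential is a scalar, so the contributions from each charge add algebraically: V = Σ kqᵢ/rᵢ.
V = k[(2.99×10⁻⁹)/(1.34)] = 20.1 V.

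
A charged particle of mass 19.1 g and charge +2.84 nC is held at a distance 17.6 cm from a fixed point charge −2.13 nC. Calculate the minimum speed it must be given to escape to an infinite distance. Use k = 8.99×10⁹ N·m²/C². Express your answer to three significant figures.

5.69×10⁻³ m/s

To just escape, total mechanical energy must reach zero at infinity: ½mv²_min + U = 0, so ½mv²_min = −U = |kQq|/r.
|U| = |kQq|/r = (8.99×10⁹ N·m²/C²)(2.13×10⁻⁹)(2.84×10⁻⁹)/(0.176) = 3.09×10⁻⁷ J.
v_min = √(2|U|/m) = √(2·3.09×10⁻⁷/0.0191) = 5.69×10⁻³ m/s.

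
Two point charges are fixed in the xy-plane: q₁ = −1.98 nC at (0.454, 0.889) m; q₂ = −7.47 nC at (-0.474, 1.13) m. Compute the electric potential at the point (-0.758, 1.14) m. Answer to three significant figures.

The total potential is the scalar sum of each charge's contribution, V = Σ kqᵢ/rᵢ.
Distances from the field point to each charge: r₁ = 1.24 m, r₂ = 0.284 m.
V = k[(-1.98×10⁻⁹)/(1.24) + (-7.47×10⁻⁹)/(0.284)] = -251 V.

-251 V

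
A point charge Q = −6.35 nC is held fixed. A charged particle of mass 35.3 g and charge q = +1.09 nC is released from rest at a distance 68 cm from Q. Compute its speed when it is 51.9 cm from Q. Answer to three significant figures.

Only the electrostatic force acts, so mechanical energy is conserved: ½mv² = U₁ − U₂ = kQq(1/r₁ − 1/r₂).
U₁ − U₂ = (8.99×10⁹ N·m²/C²)(-6.35×10⁻⁹ C)(1.09×10⁻⁹ C)(1/0.680 − 1/0.519) = 2.84×10⁻⁸ J.
v = √(2·2.84×10⁻⁸/0.0353) = 1.27×10⁻³ m/s.

1.27×10⁻³ m/s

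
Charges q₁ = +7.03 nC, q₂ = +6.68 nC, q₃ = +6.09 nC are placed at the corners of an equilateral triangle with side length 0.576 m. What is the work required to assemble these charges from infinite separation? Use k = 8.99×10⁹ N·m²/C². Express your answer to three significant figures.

2.04×10⁻⁶ J

The work to assemble the configuration equals its total potential energy, U = Σ kqᵢqⱼ/rᵢⱼ over all pairs.
All three pair separations equal the side length, 0.576 m.
U = (7.33×10⁻⁷) + (6.68×10⁻⁷) + (6.35×10⁻⁷) = 2.04×10⁻⁶ J.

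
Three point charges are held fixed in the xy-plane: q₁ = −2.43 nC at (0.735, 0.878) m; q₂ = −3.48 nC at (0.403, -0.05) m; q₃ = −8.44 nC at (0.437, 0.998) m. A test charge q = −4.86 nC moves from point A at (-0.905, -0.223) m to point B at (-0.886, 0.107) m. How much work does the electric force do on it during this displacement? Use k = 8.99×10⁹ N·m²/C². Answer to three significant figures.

The work done by the electric force is W_field = −ΔU = −q(V_B − V_A) = q(V_A − V_B).
At A: distances to the source charges are 1.98 m, 1.32 m, 1.81 m; V_A = Σ kqᵢ/rᵢ = -76.6 V.
At B: distances to the source charges are 1.80 m, 1.30 m, 1.60 m; V_B = Σ kqᵢ/rᵢ = -83.8 V.
ΔV = V_B − V_A = -7.24 V.
W_field = −qΔV = −(-4.86×10⁻⁹ C)(-7.24 V) = -3.52×10⁻⁸ J.

-3.52×10⁻⁸ J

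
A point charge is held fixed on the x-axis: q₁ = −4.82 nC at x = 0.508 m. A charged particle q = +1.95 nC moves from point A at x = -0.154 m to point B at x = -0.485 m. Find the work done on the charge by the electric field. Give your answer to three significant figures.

The work done by the electric force is W_field = −ΔU = −q(V_B − V_A) = q(V_A − V_B).
At A: distance to the source charge is 0.662 m; V_A = kq₁/r = -65.5 V.
At B: distance to the source charge is 0.993 m; V_B = kq₁/r = -43.6 V.
ΔV = V_B − V_A = 21.8 V.
W_field = −qΔV = −(1.95×10⁻⁹ C)(21.8 V) = -4.25×10⁻⁸ J.

-4.25×10⁻⁸ J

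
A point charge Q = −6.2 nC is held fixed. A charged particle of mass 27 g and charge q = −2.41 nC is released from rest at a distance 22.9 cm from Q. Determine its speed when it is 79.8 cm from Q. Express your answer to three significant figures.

5.57×10⁻³ m/s

Only the electrostatic force acts, so mechanical energy is conserved: ½mv² = U₁ − U₂ = kQq(1/r₁ − 1/r₂).
U₁ − U₂ = (8.99×10⁹ N·m²/C²)(-6.20×10⁻⁹ C)(-2.41×10⁻⁹ C)(1/0.229 − 1/0.798) = 4.18×10⁻⁷ J.
v = √(2·4.18×10⁻⁷/0.0270) = 5.57×10⁻³ m/s.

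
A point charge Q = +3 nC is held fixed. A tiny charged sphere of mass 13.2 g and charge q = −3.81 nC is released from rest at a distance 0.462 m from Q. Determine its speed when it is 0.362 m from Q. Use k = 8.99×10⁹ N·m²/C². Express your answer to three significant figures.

3.05×10⁻³ m/s

Only the electrostatic force acts, so mechanical energy is conserved: ½mv² = U₁ − U₂ = kQq(1/r₁ − 1/r₂).
U₁ − U₂ = (8.99×10⁹ N·m²/C²)(3.00×10⁻⁹ C)(-3.81×10⁻⁹ C)(1/0.462 − 1/0.362) = 6.14×10⁻⁸ J.
v = √(2·6.14×10⁻⁸/0.0132) = 3.05×10⁻³ m/s.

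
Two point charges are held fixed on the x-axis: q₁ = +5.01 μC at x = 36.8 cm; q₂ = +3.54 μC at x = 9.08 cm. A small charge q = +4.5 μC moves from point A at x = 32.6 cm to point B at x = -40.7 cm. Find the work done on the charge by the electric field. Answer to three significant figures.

4.89 J

The work done by the electric force is W_field = −ΔU = −q(V_B − V_A) = q(V_A − V_B).
At A: distances to the source charges are 0.0420 m, 0.235 m; V_A = Σ kqᵢ/rᵢ = 1.21×10⁶ V.
At B: distances to the source charges are 0.775 m, 0.498 m; V_B = Σ kqᵢ/rᵢ = 1.22×10⁵ V.
ΔV = V_B − V_A = -1.09×10⁶ V.
W_field = −qΔV = −(4.50×10⁻⁶ C)(-1.09×10⁶ V) = 4.89 J.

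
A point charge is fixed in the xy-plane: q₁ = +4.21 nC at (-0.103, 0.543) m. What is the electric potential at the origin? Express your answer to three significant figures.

Electric potential is a scalar, so the contributions from each charge add algebraically: V = Σ kqᵢ/rᵢ.
Distances from the field point to each charge: r₁ = 0.553 m.
V = k[(4.21×10⁻⁹)/(0.553)] = 68.5 V.

68.5 V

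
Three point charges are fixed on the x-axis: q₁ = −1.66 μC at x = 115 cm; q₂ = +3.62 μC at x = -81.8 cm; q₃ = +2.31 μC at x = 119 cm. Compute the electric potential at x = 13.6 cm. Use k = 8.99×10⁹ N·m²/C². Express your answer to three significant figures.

3.91×10⁴ V

Electric potential is a scalar, so the contributions from each charge add algebraically: V = Σ kqᵢ/rᵢ.
Distances from the field point to each charge: r₁ = 1.01 m, r₂ = 0.954 m, r₃ = 1.05 m.
V = k[(-1.66×10⁻⁶)/(1.01) + (3.62×10⁻⁶)/(0.954) + (2.31×10⁻⁶)/(1.05)] = 3.91×10⁴ V.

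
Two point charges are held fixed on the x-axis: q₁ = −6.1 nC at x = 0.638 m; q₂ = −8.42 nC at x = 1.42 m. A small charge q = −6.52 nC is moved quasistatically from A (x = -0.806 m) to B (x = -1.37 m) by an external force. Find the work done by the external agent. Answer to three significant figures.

-1.14×10⁻⁷ J

For quasistatic motion the external work equals the change in potential energy: W_ext = qΔV = q(V_B − V_A).
At A: distances to the source charges are 1.44 m, 2.23 m; V_A = Σ kqᵢ/rᵢ = -72.0 V.
At B: distances to the source charges are 2.01 m, 2.79 m; V_B = Σ kqᵢ/rᵢ = -54.4 V.
ΔV = V_B − V_A = 17.5 V.
W_ext = qΔV = (-6.52×10⁻⁹ C)(17.5 V) = -1.14×10⁻⁷ J.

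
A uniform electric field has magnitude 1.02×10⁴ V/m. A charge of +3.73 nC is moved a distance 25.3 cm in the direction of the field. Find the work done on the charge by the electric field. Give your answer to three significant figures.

9.63×10⁻⁶ J

The potential change for a displacement 25.3 cm in the direction of the field is ΔV = −Ed = -2580 V.
W_field = −qΔV = 9.63×10⁻⁶ J.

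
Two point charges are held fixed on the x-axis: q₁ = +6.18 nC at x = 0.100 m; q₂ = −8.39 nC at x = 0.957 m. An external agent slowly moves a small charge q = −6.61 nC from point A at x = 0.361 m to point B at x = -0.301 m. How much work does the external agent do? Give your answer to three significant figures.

For quasistatic motion the external work equals the change in potential energy: W_ext = qΔV = q(V_B − V_A).
At A: distances to the source charges are 0.261 m, 0.596 m; V_A = Σ kqᵢ/rᵢ = 86.3 V.
At B: distances to the source charges are 0.401 m, 1.26 m; V_B = Σ kqᵢ/rᵢ = 78.6 V.
ΔV = V_B − V_A = -7.72 V.
W_ext = qΔV = (-6.61×10⁻⁹ C)(-7.72 V) = 5.10×10⁻⁸ J.

5.10×10⁻⁸ J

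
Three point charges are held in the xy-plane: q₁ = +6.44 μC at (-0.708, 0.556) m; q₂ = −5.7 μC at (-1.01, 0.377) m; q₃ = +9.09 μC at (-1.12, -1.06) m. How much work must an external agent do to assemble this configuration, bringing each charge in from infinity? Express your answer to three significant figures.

-0.948 J

The work to assemble the configuration equals its total potential energy, U = Σ kqᵢqⱼ/rᵢⱼ over all pairs.
Pair separations: r₁₂ = 0.351 m, r₁₃ = 1.67 m, r₂₃ = 1.44 m.
U = (-0.940) + (0.316) + (-0.323) = -0.948 J.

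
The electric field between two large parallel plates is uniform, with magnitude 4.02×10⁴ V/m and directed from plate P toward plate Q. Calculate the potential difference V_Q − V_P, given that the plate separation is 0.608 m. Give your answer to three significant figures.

In a uniform field, potential decreases in the direction of E: ΔV = −E·d for a displacement d parallel to E.
Going from P to Q is a displacement of 0.608 m along the field, so V_Q − V_P = −Ed = -2.44×10⁴ V.

-2.44×10⁴ V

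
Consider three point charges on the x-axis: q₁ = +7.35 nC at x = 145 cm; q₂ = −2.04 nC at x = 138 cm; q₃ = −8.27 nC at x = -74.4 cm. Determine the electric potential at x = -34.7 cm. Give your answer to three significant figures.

The total potential is the scalar sum of each charge's contribution, V = Σ kqᵢ/rᵢ.
Distances from the field point to each charge: r₁ = 1.80 m, r₂ = 1.73 m, r₃ = 0.397 m.
V = k[(7.35×10⁻⁹)/(1.80) + (-2.04×10⁻⁹)/(1.73) + (-8.27×10⁻⁹)/(0.397)] = -161 V.

-161 V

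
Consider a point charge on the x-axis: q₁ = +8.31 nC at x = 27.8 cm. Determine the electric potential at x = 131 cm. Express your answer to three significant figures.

The total potential is the scalar sum of each charge's contribution, V = Σ kqᵢ/rᵢ.
V = k[(8.31×10⁻⁹)/(1.03)] = 72.4 V.

72.4 V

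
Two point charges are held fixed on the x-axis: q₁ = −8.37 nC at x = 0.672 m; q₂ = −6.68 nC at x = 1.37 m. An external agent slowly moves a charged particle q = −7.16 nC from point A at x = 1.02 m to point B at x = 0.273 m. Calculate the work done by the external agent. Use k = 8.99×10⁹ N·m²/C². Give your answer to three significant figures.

-1.03×10⁻⁶ J

For quasistatic motion the external work equals the change in potential energy: W_ext = qΔV = q(V_B − V_A).
At A: distances to the source charges are 0.348 m, 0.350 m; V_A = Σ kqᵢ/rᵢ = -388 V.
At B: distances to the source charges are 0.399 m, 1.10 m; V_B = Σ kqᵢ/rᵢ = -243 V.
ΔV = V_B − V_A = 144 V.
W_ext = qΔV = (-7.16×10⁻⁹ C)(144 V) = -1.03×10⁻⁶ J.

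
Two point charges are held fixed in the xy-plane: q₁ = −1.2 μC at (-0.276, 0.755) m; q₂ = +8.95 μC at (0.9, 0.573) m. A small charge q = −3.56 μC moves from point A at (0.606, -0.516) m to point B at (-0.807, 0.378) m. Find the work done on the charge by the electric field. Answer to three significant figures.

-0.121 J

The work done by the electric force is W_field = −ΔU = −q(V_B − V_A) = q(V_A − V_B).
At A: distances to the source charges are 1.55 m, 1.13 m; V_A = Σ kqᵢ/rᵢ = 6.44×10⁴ V.
At B: distances to the source charges are 0.651 m, 1.72 m; V_B = Σ kqᵢ/rᵢ = 3.03×10⁴ V.
ΔV = V_B − V_A = -3.41×10⁴ V.
W_field = −qΔV = −(-3.56×10⁻⁶ C)(-3.41×10⁴ V) = -0.121 J.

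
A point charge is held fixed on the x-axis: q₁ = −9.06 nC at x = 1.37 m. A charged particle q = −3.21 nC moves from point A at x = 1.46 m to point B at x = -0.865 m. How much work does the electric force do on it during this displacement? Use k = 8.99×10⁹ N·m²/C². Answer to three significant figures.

The work done by the electric force is W_field = −ΔU = −q(V_B − V_A) = q(V_A − V_B).
At A: distance to the source charge is 0.0900 m; V_A = kq₁/r = -905 V.
At B: distance to the source charge is 2.24 m; V_B = kq₁/r = -36.4 V.
ΔV = V_B − V_A = 869 V.
W_field = −qΔV = −(-3.21×10⁻⁹ C)(869 V) = 2.79×10⁻⁶ J.

2.79×10⁻⁶ J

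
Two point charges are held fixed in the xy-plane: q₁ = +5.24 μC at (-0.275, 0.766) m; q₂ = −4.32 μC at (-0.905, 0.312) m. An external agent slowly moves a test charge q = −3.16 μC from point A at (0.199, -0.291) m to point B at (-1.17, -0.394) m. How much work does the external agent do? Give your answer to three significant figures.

For quasistatic motion the external work equals the change in potential energy: W_ext = qΔV = q(V_B − V_A).
At A: distances to the source charges are 1.16 m, 1.26 m; V_A = Σ kqᵢ/rᵢ = 9790 V.
At B: distances to the source charges are 1.47 m, 0.754 m; V_B = Σ kqᵢ/rᵢ = -1.93×10⁴ V.
ΔV = V_B − V_A = -2.91×10⁴ V.
W_ext = qΔV = (-3.16×10⁻⁶ C)(-2.91×10⁴ V) = 0.0921 J.

0.0921 J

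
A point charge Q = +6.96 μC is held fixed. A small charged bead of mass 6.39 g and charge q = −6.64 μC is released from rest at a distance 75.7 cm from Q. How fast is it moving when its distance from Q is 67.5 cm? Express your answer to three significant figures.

Only the electrostatic force acts, so mechanical energy is conserved: ½mv² = U₁ − U₂ = kQq(1/r₁ − 1/r₂).
U₁ − U₂ = (8.99×10⁹ N·m²/C²)(6.96×10⁻⁶ C)(-6.64×10⁻⁶ C)(1/0.757 − 1/0.675) = 0.0667 J.
v = √(2·0.0667/6.39×10⁻³) = 4.57 m/s.

4.57 m/s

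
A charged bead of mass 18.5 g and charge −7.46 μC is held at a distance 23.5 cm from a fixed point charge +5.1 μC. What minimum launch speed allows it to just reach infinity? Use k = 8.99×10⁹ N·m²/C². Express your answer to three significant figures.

12.5 m/s

To just escape, total mechanical energy must reach zero at infinity: ½mv²_min + U = 0, so ½mv²_min = −U = |kQq|/r.
|U| = |kQq|/r = (8.99×10⁹ N·m²/C²)(5.10×10⁻⁶)(7.46×10⁻⁶)/(0.235) = 1.46 J.
v_min = √(2|U|/m) = √(2·1.46/0.0185) = 12.5 m/s.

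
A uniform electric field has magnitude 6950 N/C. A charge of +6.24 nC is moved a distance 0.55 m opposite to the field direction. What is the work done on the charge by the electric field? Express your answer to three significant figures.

The potential change for a displacement 0.55 m opposite to the field direction is ΔV = +Ed = 3820 V.
W_field = −qΔV = -2.39×10⁻⁵ J.

-2.39×10⁻⁵ J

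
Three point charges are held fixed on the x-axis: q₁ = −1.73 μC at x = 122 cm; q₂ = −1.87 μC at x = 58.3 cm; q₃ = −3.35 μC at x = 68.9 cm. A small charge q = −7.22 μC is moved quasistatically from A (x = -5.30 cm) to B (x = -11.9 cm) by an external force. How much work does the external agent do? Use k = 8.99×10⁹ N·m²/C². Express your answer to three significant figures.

For quasistatic motion the external work equals the change in potential energy: W_ext = qΔV = q(V_B − V_A).
At A: distances to the source charges are 1.27 m, 0.636 m, 0.742 m; V_A = Σ kqᵢ/rᵢ = -7.92×10⁴ V.
At B: distances to the source charges are 1.34 m, 0.702 m, 0.808 m; V_B = Σ kqᵢ/rᵢ = -7.28×10⁴ V.
ΔV = V_B − V_A = 6400 V.
W_ext = qΔV = (-7.22×10⁻⁶ C)(6400 V) = -0.0462 J.

-0.0462 J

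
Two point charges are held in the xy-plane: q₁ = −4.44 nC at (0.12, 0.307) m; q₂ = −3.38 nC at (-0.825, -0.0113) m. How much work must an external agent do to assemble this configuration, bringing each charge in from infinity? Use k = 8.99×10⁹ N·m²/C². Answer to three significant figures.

1.35×10⁻⁷ J

The assembly work is the sum of pairwise potential energies, U = Σ_{i<j} kqᵢqⱼ/rᵢⱼ.
Pair separations: r₁₂ = 0.997 m.
U = (1.35×10⁻⁷) = 1.35×10⁻⁷ J.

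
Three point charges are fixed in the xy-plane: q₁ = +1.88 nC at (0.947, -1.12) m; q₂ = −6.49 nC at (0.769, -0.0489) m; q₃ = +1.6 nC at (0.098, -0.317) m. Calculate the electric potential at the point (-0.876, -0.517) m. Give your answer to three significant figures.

-10.8 V

Electric potential is a scalar, so the contributions from each charge add algebraically: V = Σ kqᵢ/rᵢ.
Distances from the field point to each charge: r₁ = 1.92 m, r₂ = 1.71 m, r₃ = 0.994 m.
V = k[(1.88×10⁻⁹)/(1.92) + (-6.49×10⁻⁹)/(1.71) + (1.60×10⁻⁹)/(0.994)] = -10.8 V.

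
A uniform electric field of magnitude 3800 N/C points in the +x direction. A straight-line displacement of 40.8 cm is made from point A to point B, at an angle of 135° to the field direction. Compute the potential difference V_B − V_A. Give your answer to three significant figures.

Only the component of displacement along E changes the potential: ΔV = −E·d·cosθ.
ΔV = −(3800 V/m)(0.408 m)cos135° = 1100 V.

1100 V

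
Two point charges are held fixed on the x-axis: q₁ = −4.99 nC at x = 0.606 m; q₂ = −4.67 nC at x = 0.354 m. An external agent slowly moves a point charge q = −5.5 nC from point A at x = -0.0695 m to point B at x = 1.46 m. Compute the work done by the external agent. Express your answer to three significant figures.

For quasistatic motion the external work equals the change in potential energy: W_ext = qΔV = q(V_B − V_A).
At A: distances to the source charges are 0.675 m, 0.423 m; V_A = Σ kqᵢ/rᵢ = -166 V.
At B: distances to the source charges are 0.854 m, 1.11 m; V_B = Σ kqᵢ/rᵢ = -90.5 V.
ΔV = V_B − V_A = 75.1 V.
W_ext = qΔV = (-5.50×10⁻⁹ C)(75.1 V) = -4.13×10⁻⁷ J.

-4.13×10⁻⁷ J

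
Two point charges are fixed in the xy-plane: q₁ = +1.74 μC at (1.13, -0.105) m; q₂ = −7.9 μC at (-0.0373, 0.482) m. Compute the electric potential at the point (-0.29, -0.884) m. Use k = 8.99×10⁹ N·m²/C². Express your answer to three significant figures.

-4.15×10⁴ V

Electric potential is a scalar, so the contributions from each charge add algebraically: V = Σ kqᵢ/rᵢ.
Distances from the field point to each charge: r₁ = 1.62 m, r₂ = 1.39 m.
V = k[(1.74×10⁻⁶)/(1.62) + (-7.90×10⁻⁶)/(1.39)] = -4.15×10⁴ V.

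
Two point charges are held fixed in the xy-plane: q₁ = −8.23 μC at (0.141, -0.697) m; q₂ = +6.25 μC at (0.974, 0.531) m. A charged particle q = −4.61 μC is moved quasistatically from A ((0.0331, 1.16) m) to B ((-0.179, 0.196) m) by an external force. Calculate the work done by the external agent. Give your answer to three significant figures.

For quasistatic motion the external work equals the change in potential energy: W_ext = qΔV = q(V_B − V_A).
At A: distances to the source charges are 1.86 m, 1.13 m; V_A = Σ kqᵢ/rᵢ = 9870 V.
At B: distances to the source charges are 0.949 m, 1.20 m; V_B = Σ kqᵢ/rᵢ = -3.12×10⁴ V.
ΔV = V_B − V_A = -4.11×10⁴ V.
W_ext = qΔV = (-4.61×10⁻⁶ C)(-4.11×10⁴ V) = 0.189 J.

0.189 J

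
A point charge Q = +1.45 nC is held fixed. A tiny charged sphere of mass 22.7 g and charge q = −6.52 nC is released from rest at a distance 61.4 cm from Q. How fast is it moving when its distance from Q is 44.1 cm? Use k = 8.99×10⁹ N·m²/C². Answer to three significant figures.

Only the electrostatic force acts, so mechanical energy is conserved: ½mv² = U₁ − U₂ = kQq(1/r₁ − 1/r₂).
U₁ − U₂ = (8.99×10⁹ N·m²/C²)(1.45×10⁻⁹ C)(-6.52×10⁻⁹ C)(1/0.614 − 1/0.441) = 5.43×10⁻⁸ J.
v = √(2·5.43×10⁻⁸/0.0227) = 2.19×10⁻³ m/s.

2.19×10⁻³ m/s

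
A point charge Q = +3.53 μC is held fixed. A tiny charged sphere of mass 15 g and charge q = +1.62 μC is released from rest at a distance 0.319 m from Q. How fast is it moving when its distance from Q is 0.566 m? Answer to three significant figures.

3.06 m/s

Only the electrostatic force acts, so mechanical energy is conserved: ½mv² = U₁ − U₂ = kQq(1/r₁ − 1/r₂).
U₁ − U₂ = (8.99×10⁹ N·m²/C²)(3.53×10⁻⁶ C)(1.62×10⁻⁶ C)(1/0.319 − 1/0.566) = 0.0703 J.
v = √(2·0.0703/0.0150) = 3.06 m/s.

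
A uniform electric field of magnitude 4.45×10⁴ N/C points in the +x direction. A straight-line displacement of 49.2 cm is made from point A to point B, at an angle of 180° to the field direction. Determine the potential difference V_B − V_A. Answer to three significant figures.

2.19×10⁴ V

Only the component of displacement along E changes the potential: ΔV = −E·d·cosθ.
ΔV = −(4.45×10⁴ V/m)(0.492 m)cos180° = 2.19×10⁴ V.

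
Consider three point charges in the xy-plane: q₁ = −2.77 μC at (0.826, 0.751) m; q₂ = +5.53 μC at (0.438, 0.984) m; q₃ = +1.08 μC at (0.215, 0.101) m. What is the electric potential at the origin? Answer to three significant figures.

The total potential is the scalar sum of each charge's contribution, V = Σ kqᵢ/rᵢ.
Distances from the field point to each charge: r₁ = 1.12 m, r₂ = 1.08 m, r₃ = 0.238 m.
V = k[(-2.77×10⁻⁶)/(1.12) + (5.53×10⁻⁶)/(1.08) + (1.08×10⁻⁶)/(0.238)] = 6.47×10⁴ V.

6.47×10⁴ V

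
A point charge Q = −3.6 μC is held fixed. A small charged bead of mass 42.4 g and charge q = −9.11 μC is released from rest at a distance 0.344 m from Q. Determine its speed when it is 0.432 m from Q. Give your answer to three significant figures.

2.87 m/s

Only the electrostatic force acts, so mechanical energy is conserved: ½mv² = U₁ − U₂ = kQq(1/r₁ − 1/r₂).
U₁ − U₂ = (8.99×10⁹ N·m²/C²)(-3.60×10⁻⁶ C)(-9.11×10⁻⁶ C)(1/0.344 − 1/0.432) = 0.175 J.
v = √(2·0.175/0.0424) = 2.87 m/s.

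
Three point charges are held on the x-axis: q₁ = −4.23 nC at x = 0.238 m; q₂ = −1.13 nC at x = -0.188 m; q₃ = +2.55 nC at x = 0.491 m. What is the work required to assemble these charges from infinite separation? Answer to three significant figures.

-3.21×10⁻⁷ J

The assembly work is the sum of pairwise potential energies, U = Σ_{i<j} kqᵢqⱼ/rᵢⱼ.
Pair separations: r₁₂ = 0.426 m, r₁₃ = 0.253 m, r₂₃ = 0.679 m.
U = (1.01×10⁻⁷) + (-3.83×10⁻⁷) + (-3.82×10⁻⁸) = -3.21×10⁻⁷ J.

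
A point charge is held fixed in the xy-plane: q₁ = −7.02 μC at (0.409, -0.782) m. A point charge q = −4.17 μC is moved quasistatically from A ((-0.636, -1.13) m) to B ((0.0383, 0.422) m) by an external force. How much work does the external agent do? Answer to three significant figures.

-0.0300 J

For quasistatic motion the external work equals the change in potential energy: W_ext = qΔV = q(V_B − V_A).
At A: distance to the source charge is 1.10 m; V_A = kq₁/r = -5.73×10⁴ V.
At B: distance to the source charge is 1.26 m; V_B = kq₁/r = -5.01×10⁴ V.
ΔV = V_B − V_A = 7200 V.
W_ext = qΔV = (-4.17×10⁻⁶ C)(7200 V) = -0.0300 J.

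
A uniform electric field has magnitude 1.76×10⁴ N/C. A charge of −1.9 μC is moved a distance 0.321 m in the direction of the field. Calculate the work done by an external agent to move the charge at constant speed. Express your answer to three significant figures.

The potential change for a displacement 0.321 m in the direction of the field is ΔV = −Ed = -5650 V.
W_ext = qΔV = 0.0107 J.

0.0107 J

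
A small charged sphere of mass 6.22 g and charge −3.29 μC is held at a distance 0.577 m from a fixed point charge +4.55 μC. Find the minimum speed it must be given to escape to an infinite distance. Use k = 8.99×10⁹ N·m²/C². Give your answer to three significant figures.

8.66 m/s

To just escape, total mechanical energy must reach zero at infinity: ½mv²_min + U = 0, so ½mv²_min = −U = |kQq|/r.
|U| = |kQq|/r = (8.99×10⁹ N·m²/C²)(4.55×10⁻⁶)(3.29×10⁻⁶)/(0.577) = 0.233 J.
v_min = √(2|U|/m) = √(2·0.233/6.22×10⁻³) = 8.66 m/s.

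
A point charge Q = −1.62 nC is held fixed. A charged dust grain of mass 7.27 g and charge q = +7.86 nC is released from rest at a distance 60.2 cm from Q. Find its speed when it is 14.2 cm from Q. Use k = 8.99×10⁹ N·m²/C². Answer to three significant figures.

0.0130 m/s

Only the electrostatic force acts, so mechanical energy is conserved: ½mv² = U₁ − U₂ = kQq(1/r₁ − 1/r₂).
U₁ − U₂ = (8.99×10⁹ N·m²/C²)(-1.62×10⁻⁹ C)(7.86×10⁻⁹ C)(1/0.602 − 1/0.142) = 6.16×10⁻⁷ J.
v = √(2·6.16×10⁻⁷/7.27×10⁻³) = 0.0130 m/s.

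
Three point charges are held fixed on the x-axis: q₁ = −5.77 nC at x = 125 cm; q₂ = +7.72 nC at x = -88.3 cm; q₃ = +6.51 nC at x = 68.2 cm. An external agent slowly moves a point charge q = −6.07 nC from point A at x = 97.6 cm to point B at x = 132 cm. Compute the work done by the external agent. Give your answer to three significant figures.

For quasistatic motion the external work equals the change in potential energy: W_ext = qΔV = q(V_B − V_A).
At A: distances to the source charges are 0.274 m, 1.86 m, 0.294 m; V_A = Σ kqᵢ/rᵢ = 47.1 V.
At B: distances to the source charges are 0.0700 m, 2.20 m, 0.638 m; V_B = Σ kqᵢ/rᵢ = -618 V.
ΔV = V_B − V_A = -665 V.
W_ext = qΔV = (-6.07×10⁻⁹ C)(-665 V) = 4.04×10⁻⁶ J.

4.04×10⁻⁶ J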